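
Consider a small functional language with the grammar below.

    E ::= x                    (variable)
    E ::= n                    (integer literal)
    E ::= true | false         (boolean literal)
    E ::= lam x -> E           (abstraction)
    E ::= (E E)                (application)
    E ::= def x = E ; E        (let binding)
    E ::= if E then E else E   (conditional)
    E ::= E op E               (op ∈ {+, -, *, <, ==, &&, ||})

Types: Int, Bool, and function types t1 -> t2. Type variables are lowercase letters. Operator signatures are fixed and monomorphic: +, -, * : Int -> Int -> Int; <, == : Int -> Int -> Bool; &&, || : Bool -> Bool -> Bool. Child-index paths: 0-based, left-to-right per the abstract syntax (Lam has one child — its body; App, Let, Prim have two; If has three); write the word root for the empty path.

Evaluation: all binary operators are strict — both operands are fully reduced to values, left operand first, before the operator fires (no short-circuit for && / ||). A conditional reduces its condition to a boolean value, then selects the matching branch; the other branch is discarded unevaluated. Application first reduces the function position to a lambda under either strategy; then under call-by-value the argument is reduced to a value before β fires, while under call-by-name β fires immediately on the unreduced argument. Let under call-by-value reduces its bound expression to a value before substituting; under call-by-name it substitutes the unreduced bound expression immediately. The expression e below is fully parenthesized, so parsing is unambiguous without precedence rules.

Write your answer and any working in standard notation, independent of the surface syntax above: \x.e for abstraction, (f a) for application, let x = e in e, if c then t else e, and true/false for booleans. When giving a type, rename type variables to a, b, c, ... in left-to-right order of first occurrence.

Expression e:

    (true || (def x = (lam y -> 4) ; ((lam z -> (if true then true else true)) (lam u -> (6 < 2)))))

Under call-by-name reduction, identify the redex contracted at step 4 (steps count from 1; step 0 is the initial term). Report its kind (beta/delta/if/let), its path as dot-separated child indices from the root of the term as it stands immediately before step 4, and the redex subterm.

Trace:
step 0: (true || (let x = (\y.4) in ((\z.(if true then true else true)) (\u.(6 < 2)))))
step 1: [let@1] (true || ((\z.(if true then true else true)) (\u.(6 < 2))))
step 2: [beta@1] (true || (if true then true else true))
step 3: [if@1] (true || true)
step 4: [delta@root] true

Answer: delta at root : (true || true)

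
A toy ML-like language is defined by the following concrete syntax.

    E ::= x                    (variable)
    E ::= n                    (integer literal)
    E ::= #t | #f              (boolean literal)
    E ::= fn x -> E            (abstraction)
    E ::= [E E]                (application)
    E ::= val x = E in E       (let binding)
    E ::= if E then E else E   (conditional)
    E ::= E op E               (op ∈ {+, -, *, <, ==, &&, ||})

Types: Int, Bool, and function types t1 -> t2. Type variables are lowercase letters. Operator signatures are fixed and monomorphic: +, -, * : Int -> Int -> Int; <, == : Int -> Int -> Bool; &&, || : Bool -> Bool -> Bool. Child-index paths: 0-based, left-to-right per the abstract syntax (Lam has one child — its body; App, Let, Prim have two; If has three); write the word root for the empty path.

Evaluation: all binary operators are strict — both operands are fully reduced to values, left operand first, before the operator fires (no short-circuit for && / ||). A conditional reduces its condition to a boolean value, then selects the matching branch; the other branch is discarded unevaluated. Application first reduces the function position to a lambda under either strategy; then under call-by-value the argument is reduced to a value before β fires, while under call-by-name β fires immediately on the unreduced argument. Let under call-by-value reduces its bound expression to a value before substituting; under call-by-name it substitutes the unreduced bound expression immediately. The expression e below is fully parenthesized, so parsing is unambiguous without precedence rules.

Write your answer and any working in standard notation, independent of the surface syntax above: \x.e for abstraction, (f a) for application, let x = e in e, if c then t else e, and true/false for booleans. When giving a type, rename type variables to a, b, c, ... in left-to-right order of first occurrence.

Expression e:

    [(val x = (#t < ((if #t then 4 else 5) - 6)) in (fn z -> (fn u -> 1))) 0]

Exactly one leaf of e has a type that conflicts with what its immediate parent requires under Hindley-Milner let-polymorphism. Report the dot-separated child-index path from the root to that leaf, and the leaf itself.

Derivation:
  unify Bool ~ Int
  FAIL: mismatch Bool ~ Int

Answer: 0.0.0 : true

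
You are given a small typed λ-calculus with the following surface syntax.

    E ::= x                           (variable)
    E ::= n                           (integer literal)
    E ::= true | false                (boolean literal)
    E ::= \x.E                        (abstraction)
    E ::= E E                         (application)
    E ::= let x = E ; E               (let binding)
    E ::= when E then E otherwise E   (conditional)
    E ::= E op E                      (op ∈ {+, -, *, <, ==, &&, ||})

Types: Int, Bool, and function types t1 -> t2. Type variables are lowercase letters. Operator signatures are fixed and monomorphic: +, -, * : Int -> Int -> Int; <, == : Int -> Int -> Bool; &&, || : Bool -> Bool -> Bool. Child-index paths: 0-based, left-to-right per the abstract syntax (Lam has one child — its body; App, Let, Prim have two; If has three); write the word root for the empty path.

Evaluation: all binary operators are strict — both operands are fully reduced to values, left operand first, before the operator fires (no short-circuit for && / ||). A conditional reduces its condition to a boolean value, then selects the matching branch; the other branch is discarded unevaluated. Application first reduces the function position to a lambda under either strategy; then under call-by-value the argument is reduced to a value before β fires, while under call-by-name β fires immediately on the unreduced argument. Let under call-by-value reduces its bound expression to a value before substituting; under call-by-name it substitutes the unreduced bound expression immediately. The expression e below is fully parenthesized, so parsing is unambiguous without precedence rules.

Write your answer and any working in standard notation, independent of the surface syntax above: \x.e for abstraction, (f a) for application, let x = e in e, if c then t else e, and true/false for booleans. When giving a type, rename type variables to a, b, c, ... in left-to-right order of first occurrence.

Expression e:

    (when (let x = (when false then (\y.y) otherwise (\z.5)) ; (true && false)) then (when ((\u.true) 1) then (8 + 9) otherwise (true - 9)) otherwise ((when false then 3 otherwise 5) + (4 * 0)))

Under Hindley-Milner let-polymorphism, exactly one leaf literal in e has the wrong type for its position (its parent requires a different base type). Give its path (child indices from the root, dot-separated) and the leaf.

Answer: 1.2.0 : true

Working:
  unify Bool ~ Bool
y : a
\y._ : a -> a
\z._ : b -> Int
  unify a -> a ~ b -> Int
  unify a ~ b
  unify b ~ Int
let x : Int -> Int
  unify Bool ~ Bool
  unify Bool ~ Bool
  unify Bool ~ Bool
\u._ : c -> Bool
  unify c -> Bool ~ Int -> d
  unify c ~ Int
  unify Bool ~ d
_ _ : Bool
  unify Bool ~ Bool
  unify Int ~ Int
  unify Int ~ Int
  unify Bool ~ Int
  FAIL: mismatch Bool ~ Int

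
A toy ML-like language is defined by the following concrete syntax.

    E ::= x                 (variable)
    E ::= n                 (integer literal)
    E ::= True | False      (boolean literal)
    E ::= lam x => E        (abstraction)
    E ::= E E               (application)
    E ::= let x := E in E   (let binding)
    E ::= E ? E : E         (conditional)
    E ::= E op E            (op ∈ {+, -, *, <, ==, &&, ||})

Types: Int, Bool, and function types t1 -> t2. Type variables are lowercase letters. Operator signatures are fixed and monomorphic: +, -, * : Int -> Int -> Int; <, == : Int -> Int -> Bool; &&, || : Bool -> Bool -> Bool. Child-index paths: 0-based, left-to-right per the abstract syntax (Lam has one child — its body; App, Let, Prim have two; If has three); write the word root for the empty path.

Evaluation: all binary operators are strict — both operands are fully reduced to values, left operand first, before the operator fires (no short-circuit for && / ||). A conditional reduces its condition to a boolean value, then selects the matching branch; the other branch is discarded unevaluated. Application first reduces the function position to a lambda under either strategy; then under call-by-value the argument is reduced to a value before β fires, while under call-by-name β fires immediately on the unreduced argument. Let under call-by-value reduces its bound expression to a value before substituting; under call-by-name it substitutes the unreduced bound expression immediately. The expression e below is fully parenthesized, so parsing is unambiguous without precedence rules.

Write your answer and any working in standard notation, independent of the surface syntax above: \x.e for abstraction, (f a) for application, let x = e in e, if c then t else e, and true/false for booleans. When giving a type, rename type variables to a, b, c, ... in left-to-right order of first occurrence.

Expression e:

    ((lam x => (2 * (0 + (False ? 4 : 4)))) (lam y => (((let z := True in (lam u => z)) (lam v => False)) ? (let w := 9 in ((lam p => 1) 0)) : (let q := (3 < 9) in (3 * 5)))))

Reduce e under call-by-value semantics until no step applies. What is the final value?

Derivation:
step 0: ((\x.(2 * (0 + (if false then 4 else 4)))) (\y.(if ((let z = true in (\u.z)) (\v.false)) then (let w = 9 in ((\p.1) 0)) else (let q = (3 < 9) in (3 * 5)))))
step 1: [beta@root] (2 * (0 + (if false then 4 else 4)))
step 2: [if@1.1] (2 * (0 + 4))
step 3: [delta@1] (2 * 4)
step 4: [delta@root] 8

Answer: 8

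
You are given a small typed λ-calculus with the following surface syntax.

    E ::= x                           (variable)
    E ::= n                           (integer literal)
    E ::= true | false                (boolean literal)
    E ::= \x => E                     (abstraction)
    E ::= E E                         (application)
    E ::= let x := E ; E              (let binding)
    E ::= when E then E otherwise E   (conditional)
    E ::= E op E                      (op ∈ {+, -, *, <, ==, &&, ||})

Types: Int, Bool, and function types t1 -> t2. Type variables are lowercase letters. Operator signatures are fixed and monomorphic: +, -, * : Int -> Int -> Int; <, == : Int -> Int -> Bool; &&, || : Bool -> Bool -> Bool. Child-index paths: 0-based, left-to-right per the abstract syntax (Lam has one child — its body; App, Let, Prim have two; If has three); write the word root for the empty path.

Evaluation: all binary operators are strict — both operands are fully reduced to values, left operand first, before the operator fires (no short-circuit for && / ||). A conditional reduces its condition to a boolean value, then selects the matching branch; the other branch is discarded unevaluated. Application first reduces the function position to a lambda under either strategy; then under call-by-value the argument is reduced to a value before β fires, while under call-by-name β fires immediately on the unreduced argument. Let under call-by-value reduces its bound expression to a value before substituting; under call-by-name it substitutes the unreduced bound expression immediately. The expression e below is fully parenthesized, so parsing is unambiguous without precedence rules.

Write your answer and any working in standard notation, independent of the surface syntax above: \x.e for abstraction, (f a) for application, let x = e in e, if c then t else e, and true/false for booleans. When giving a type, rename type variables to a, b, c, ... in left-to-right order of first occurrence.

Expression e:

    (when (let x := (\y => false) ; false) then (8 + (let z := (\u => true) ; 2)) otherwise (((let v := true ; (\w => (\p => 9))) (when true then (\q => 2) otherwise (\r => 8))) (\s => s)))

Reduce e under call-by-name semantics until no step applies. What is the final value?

Answer: 9

Derivation:
step 0: (if (let x = (\y.false) in false) then (8 + (let z = (\u.true) in 2)) else (((let v = true in (\w.(\p.9))) (if true then (\q.2) else (\r.8))) (\s.s)))
step 1: [let@0] (if false then (8 + (let z = (\u.true) in 2)) else (((let v = true in (\w.(\p.9))) (if true then (\q.2) else (\r.8))) (\s.s)))
step 2: [if@root] (((let v = true in (\w.(\p.9))) (if true then (\q.2) else (\r.8))) (\s.s))
step 3: [let@0.0] (((\w.(\p.9)) (if true then (\q.2) else (\r.8))) (\s.s))
step 4: [beta@0] ((\p.9) (\s.s))
step 5: [beta@root] 9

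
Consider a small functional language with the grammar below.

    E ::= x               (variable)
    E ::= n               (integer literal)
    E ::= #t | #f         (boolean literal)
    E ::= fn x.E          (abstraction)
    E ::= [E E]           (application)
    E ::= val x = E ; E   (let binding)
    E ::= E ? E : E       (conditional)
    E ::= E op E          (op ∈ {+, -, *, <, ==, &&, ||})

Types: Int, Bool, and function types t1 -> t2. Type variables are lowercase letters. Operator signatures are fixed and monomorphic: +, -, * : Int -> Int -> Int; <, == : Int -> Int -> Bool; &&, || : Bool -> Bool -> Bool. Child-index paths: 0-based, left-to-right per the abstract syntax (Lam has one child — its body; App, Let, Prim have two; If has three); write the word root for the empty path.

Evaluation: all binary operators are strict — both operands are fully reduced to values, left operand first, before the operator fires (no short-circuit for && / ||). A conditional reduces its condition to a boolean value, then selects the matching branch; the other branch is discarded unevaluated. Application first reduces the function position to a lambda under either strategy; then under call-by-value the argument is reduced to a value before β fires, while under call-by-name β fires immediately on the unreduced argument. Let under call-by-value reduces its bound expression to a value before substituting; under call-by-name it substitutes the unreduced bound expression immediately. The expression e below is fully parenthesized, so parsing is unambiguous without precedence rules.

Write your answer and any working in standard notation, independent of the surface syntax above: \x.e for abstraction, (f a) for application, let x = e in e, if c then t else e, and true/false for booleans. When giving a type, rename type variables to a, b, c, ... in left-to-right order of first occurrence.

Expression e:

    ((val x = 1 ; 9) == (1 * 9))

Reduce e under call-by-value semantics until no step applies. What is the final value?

Answer: true

Trace:
step 0: ((let x = 1 in 9) == (1 * 9))
step 1: [let@0] (9 == (1 * 9))
step 2: [delta@1] (9 == 9)
step 3: [delta@root] true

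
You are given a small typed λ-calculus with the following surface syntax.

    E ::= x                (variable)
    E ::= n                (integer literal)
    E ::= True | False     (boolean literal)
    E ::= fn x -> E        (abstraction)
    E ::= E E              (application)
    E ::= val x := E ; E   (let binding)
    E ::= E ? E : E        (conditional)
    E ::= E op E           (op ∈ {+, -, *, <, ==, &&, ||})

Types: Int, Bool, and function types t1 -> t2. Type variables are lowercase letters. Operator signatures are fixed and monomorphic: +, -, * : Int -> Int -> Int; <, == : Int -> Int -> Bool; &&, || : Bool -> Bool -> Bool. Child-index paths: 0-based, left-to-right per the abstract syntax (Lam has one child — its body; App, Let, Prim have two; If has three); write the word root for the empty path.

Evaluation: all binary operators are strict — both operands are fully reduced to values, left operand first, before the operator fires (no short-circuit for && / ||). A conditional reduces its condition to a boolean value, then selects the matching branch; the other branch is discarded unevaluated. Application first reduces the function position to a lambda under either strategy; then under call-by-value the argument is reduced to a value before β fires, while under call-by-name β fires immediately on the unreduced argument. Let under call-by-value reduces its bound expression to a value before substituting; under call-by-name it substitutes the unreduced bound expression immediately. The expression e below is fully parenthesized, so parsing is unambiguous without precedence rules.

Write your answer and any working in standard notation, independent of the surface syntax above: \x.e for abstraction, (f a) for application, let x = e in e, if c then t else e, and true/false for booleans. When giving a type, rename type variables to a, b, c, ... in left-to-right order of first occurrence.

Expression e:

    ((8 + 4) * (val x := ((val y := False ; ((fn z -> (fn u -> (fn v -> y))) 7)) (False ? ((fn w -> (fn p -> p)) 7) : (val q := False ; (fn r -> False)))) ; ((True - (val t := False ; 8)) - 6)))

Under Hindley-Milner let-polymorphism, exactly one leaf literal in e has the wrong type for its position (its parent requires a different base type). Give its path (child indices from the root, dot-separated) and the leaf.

Answer: 1.1.0.0 : true

Working:
  unify Int ~ Int
  unify Int ~ Int
  unify Int ~ Int
let y : Bool
y : Bool
\v._ : c -> Bool
\u._ : b -> c -> Bool
\z._ : a -> b -> c -> Bool
  unify a -> b -> c -> Bool ~ Int -> d
  unify a ~ Int
  unify b -> c -> Bool ~ d
_ _ : b -> c -> Bool
  unify Bool ~ Bool
p : f
\p._ : f -> f
\w._ : e -> f -> f
  unify e -> f -> f ~ Int -> g
  unify e ~ Int
  unify f -> f ~ g
_ _ : f -> f
let q : Bool
\r._ : h -> Bool
  unify f -> f ~ h -> Bool
  unify f ~ h
  unify h ~ Bool
  unify b -> c -> Bool ~ (Bool -> Bool) -> i
  unify b ~ Bool -> Bool
  unify c -> Bool ~ i
_ _ : c -> Bool
let x : forall. c -> Bool
  unify Bool ~ Int
  FAIL: mismatch Bool ~ Int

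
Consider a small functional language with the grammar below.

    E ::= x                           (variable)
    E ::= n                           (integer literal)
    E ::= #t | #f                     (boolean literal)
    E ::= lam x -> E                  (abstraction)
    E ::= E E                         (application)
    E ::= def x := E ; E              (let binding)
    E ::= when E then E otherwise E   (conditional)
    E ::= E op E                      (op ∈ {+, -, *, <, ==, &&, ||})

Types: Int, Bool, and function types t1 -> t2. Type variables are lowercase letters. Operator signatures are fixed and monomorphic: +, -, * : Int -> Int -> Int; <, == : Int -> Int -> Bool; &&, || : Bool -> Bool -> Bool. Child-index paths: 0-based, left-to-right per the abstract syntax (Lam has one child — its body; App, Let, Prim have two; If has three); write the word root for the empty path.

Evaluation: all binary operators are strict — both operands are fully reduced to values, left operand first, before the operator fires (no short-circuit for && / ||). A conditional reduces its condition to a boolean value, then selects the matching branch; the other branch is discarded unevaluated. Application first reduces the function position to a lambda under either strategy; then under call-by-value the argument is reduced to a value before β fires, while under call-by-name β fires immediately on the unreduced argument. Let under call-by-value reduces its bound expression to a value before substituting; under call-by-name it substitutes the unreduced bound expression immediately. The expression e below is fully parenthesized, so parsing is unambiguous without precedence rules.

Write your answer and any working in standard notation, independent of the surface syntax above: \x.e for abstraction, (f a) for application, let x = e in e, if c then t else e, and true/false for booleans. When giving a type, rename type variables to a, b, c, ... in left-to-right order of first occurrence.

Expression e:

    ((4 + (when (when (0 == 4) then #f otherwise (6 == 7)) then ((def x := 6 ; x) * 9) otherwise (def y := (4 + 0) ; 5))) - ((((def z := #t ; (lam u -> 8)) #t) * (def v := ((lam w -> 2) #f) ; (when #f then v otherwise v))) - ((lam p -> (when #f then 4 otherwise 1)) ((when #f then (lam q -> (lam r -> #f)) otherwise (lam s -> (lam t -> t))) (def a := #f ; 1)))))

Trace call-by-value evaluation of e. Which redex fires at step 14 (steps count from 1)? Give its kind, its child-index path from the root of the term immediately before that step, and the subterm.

Answer: if at 1.1.1.0 : (if false then (\q.(\r.false)) else (\s.(\t.t)))

Working:
step 0: ((4 + (if (if (0 == 4) then false else (6 == 7)) then ((let x = 6 in x) * 9) else (let y = (4 + 0) in 5))) - ((((let z = true in (\u.8)) true) * (let v = ((\w.2) false) in (if false then v else v))) - ((\p.(if false then 4 else 1)) ((if false then (\q.(\r.false)) else (\s.(\t.t))) (let a = false in 1)))))
step 1: [delta@0.1.0.0] ((4 + (if (if false then false else (6 == 7)) then ((let x = 6 in x) * 9) else (let y = (4 + 0) in 5))) - ((((let z = true in (\u.8)) true) * (let v = ((\w.2) false) in (if false then v else v))) - ((\p.(if false then 4 else 1)) ((if false then (\q.(\r.false)) else (\s.(\t.t))) (let a = false in 1)))))
step 2: [if@0.1.0] ((4 + (if (6 == 7) then ((let x = 6 in x) * 9) else (let y = (4 + 0) in 5))) - ((((let z = true in (\u.8)) true) * (let v = ((\w.2) false) in (if false then v else v))) - ((\p.(if false then 4 else 1)) ((if false then (\q.(\r.false)) else (\s.(\t.t))) (let a = false in 1)))))
step 3: [delta@0.1.0] ((4 + (if false then ((let x = 6 in x) * 9) else (let y = (4 + 0) in 5))) - ((((let z = true in (\u.8)) true) * (let v = ((\w.2) false) in (if false then v else v))) - ((\p.(if false then 4 else 1)) ((if false then (\q.(\r.false)) else (\s.(\t.t))) (let a = false in 1)))))
step 4: [if@0.1] ((4 + (let y = (4 + 0) in 5)) - ((((let z = true in (\u.8)) true) * (let v = ((\w.2) false) in (if false then v else v))) - ((\p.(if false then 4 else 1)) ((if false then (\q.(\r.false)) else (\s.(\t.t))) (let a = false in 1)))))
step 5: [delta@0.1.0] ((4 + (let y = 4 in 5)) - ((((let z = true in (\u.8)) true) * (let v = ((\w.2) false) in (if false then v else v))) - ((\p.(if false then 4 else 1)) ((if false then (\q.(\r.false)) else (\s.(\t.t))) (let a = false in 1)))))
step 6: [let@0.1] ((4 + 5) - ((((let z = true in (\u.8)) true) * (let v = ((\w.2) false) in (if false then v else v))) - ((\p.(if false then 4 else 1)) ((if false then (\q.(\r.false)) else (\s.(\t.t))) (let a = false in 1)))))
step 7: [delta@0] (9 - ((((let z = true in (\u.8)) true) * (let v = ((\w.2) false) in (if false then v else v))) - ((\p.(if false then 4 else 1)) ((if false then (\q.(\r.false)) else (\s.(\t.t))) (let a = false in 1)))))
step 8: [let@1.0.0.0] (9 - ((((\u.8) true) * (let v = ((\w.2) false) in (if false then v else v))) - ((\p.(if false then 4 else 1)) ((if false then (\q.(\r.false)) else (\s.(\t.t))) (let a = false in 1)))))
step 9: [beta@1.0.0] (9 - ((8 * (let v = ((\w.2) false) in (if false then v else v))) - ((\p.(if false then 4 else 1)) ((if false then (\q.(\r.false)) else (\s.(\t.t))) (let a = false in 1)))))
step 10: [beta@1.0.1.0] (9 - ((8 * (let v = 2 in (if false then v else v))) - ((\p.(if false then 4 else 1)) ((if false then (\q.(\r.false)) else (\s.(\t.t))) (let a = false in 1)))))
step 11: [let@1.0.1] (9 - ((8 * (if false then 2 else 2)) - ((\p.(if false then 4 else 1)) ((if false then (\q.(\r.false)) else (\s.(\t.t))) (let a = false in 1)))))
step 12: [if@1.0.1] (9 - ((8 * 2) - ((\p.(if false then 4 else 1)) ((if false then (\q.(\r.false)) else (\s.(\t.t))) (let a = false in 1)))))
step 13: [delta@1.0] (9 - (16 - ((\p.(if false then 4 else 1)) ((if false then (\q.(\r.false)) else (\s.(\t.t))) (let a = false in 1)))))
step 14: [if@1.1.1.0] (9 - (16 - ((\p.(if false then 4 else 1)) ((\s.(\t.t)) (let a = false in 1)))))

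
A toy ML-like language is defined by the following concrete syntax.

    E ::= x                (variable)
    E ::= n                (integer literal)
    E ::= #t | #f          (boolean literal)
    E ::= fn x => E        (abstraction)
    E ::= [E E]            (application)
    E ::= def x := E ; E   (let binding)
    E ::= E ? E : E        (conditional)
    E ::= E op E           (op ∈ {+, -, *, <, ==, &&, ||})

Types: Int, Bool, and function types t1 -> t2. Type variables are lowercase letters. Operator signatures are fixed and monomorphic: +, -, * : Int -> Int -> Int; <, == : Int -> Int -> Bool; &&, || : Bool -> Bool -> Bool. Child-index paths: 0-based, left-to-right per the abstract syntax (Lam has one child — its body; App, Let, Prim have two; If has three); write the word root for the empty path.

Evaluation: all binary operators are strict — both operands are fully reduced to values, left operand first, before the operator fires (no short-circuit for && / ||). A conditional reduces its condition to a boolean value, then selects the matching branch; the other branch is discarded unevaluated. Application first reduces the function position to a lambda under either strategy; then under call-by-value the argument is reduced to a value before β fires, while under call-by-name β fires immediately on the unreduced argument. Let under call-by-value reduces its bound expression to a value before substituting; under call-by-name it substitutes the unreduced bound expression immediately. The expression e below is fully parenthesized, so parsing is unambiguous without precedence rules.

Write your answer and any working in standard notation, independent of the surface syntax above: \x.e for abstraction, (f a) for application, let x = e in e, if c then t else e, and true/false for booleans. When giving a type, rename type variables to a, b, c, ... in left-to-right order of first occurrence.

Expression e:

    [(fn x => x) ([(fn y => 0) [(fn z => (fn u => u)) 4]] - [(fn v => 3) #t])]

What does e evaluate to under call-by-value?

Derivation:
step 0: ((\x.x) (((\y.0) ((\z.(\u.u)) 4)) - ((\v.3) true)))
step 1: [beta@1.0.1] ((\x.x) (((\y.0) (\u.u)) - ((\v.3) true)))
step 2: [beta@1.0] ((\x.x) (0 - ((\v.3) true)))
step 3: [beta@1.1] ((\x.x) (0 - 3))
step 4: [delta@1] ((\x.x) -3)
step 5: [beta@root] -3

Answer: -3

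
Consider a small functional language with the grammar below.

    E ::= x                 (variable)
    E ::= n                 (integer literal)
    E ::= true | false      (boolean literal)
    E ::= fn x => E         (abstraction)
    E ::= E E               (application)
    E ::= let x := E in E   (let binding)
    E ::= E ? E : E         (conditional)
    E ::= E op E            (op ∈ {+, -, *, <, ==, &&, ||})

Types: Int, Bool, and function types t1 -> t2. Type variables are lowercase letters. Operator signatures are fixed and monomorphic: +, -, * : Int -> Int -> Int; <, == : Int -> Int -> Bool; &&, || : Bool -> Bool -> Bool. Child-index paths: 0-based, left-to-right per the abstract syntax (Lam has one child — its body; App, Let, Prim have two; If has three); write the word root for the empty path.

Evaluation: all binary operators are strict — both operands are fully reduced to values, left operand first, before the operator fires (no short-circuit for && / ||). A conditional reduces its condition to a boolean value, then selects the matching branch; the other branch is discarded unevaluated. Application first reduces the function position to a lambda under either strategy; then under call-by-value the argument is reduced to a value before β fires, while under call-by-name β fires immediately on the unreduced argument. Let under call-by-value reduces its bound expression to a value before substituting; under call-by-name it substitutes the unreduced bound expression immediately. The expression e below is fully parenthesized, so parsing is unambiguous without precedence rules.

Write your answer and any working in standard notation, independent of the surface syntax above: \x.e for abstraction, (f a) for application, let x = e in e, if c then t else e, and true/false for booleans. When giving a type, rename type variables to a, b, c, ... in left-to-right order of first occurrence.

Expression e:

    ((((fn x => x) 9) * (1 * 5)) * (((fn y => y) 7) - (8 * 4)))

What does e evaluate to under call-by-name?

Answer: -1125

Working:
step 0: ((((\x.x) 9) * (1 * 5)) * (((\y.y) 7) - (8 * 4)))
step 1: [beta@0.0] ((9 * (1 * 5)) * (((\y.y) 7) - (8 * 4)))
step 2: [delta@0.1] ((9 * 5) * (((\y.y) 7) - (8 * 4)))
step 3: [delta@0] (45 * (((\y.y) 7) - (8 * 4)))
step 4: [beta@1.0] (45 * (7 - (8 * 4)))
step 5: [delta@1.1] (45 * (7 - 32))
step 6: [delta@1] (45 * -25)
step 7: [delta@root] -1125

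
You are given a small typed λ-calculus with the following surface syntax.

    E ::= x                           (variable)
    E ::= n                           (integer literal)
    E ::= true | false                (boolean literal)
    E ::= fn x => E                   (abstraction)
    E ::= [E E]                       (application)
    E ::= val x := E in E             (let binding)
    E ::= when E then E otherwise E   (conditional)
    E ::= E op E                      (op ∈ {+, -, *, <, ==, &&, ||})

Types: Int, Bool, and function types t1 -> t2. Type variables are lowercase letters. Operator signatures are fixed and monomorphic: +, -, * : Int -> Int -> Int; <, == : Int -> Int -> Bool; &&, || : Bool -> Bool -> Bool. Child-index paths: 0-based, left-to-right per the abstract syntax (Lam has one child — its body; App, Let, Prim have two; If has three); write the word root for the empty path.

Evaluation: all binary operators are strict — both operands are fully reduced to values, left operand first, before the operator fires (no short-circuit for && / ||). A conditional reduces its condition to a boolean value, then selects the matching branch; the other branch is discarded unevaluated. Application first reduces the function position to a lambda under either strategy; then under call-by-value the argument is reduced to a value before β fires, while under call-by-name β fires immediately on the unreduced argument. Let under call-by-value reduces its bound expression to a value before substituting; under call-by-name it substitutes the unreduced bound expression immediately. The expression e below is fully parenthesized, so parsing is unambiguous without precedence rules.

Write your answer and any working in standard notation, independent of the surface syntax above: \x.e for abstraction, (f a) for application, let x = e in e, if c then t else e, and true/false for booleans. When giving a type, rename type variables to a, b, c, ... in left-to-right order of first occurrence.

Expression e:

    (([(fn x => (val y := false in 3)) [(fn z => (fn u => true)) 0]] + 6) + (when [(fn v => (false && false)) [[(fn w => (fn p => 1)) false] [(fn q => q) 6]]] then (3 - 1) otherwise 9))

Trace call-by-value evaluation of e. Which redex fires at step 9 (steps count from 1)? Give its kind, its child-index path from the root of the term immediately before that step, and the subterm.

Answer: delta at 1.0 : (false && false)

Trace:
step 0: ((((\x.(let y = false in 3)) ((\z.(\u.true)) 0)) + 6) + (if ((\v.(false && false)) (((\w.(\p.1)) false) ((\q.q) 6))) then (3 - 1) else 9))
step 1: [beta@0.0.1] ((((\x.(let y = false in 3)) (\u.true)) + 6) + (if ((\v.(false && false)) (((\w.(\p.1)) false) ((\q.q) 6))) then (3 - 1) else 9))
step 2: [beta@0.0] (((let y = false in 3) + 6) + (if ((\v.(false && false)) (((\w.(\p.1)) false) ((\q.q) 6))) then (3 - 1) else 9))
step 3: [let@0.0] ((3 + 6) + (if ((\v.(false && false)) (((\w.(\p.1)) false) ((\q.q) 6))) then (3 - 1) else 9))
step 4: [delta@0] (9 + (if ((\v.(false && false)) (((\w.(\p.1)) false) ((\q.q) 6))) then (3 - 1) else 9))
step 5: [beta@1.0.1.0] (9 + (if ((\v.(false && false)) ((\p.1) ((\q.q) 6))) then (3 - 1) else 9))
step 6: [beta@1.0.1.1] (9 + (if ((\v.(false && false)) ((\p.1) 6)) then (3 - 1) else 9))
step 7: [beta@1.0.1] (9 + (if ((\v.(false && false)) 1) then (3 - 1) else 9))
step 8: [beta@1.0] (9 + (if (false && false) then (3 - 1) else 9))
step 9: [delta@1.0] (9 + (if false then (3 - 1) else 9))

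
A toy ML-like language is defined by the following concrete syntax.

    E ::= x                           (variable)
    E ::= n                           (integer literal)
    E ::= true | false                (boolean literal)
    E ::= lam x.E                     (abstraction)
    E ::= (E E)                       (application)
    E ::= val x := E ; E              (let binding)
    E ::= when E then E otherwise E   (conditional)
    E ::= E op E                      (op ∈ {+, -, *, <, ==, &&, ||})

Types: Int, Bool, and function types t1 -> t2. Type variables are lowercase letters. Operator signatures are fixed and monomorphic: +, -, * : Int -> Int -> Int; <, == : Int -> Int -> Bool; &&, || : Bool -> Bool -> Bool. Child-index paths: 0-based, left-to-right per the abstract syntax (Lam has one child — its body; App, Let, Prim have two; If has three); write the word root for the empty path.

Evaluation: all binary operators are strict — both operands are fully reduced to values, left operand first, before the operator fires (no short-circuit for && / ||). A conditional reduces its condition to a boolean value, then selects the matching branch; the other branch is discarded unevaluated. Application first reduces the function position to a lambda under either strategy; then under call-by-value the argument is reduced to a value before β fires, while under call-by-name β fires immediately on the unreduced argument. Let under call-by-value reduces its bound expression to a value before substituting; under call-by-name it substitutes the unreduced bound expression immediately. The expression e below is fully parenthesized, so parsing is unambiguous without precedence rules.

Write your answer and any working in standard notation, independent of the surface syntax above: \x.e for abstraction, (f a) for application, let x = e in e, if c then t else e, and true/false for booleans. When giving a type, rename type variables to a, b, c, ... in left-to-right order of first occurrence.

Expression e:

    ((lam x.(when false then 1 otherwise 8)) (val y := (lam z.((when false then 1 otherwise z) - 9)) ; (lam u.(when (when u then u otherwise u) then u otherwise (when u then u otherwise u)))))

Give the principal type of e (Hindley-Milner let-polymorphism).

Answer: Int

Trace:
  unify Bool ~ Bool
  unify Int ~ Int
\x._ : a -> Int
  unify Bool ~ Bool
z : b
  unify Int ~ b
  unify Int ~ Int
  unify Int ~ Int
\z._ : Int -> Int
let y : Int -> Int
u : c
  unify c ~ Bool
u : Bool
u : Bool
  unify Bool ~ Bool
  unify Bool ~ Bool
u : Bool
u : Bool
  unify Bool ~ Bool
u : Bool
u : Bool
  unify Bool ~ Bool
  unify Bool ~ Bool
\u._ : Bool -> Bool
  unify a -> Int ~ (Bool -> Bool) -> d
  unify a ~ Bool -> Bool
  unify Int ~ d
_ _ : Int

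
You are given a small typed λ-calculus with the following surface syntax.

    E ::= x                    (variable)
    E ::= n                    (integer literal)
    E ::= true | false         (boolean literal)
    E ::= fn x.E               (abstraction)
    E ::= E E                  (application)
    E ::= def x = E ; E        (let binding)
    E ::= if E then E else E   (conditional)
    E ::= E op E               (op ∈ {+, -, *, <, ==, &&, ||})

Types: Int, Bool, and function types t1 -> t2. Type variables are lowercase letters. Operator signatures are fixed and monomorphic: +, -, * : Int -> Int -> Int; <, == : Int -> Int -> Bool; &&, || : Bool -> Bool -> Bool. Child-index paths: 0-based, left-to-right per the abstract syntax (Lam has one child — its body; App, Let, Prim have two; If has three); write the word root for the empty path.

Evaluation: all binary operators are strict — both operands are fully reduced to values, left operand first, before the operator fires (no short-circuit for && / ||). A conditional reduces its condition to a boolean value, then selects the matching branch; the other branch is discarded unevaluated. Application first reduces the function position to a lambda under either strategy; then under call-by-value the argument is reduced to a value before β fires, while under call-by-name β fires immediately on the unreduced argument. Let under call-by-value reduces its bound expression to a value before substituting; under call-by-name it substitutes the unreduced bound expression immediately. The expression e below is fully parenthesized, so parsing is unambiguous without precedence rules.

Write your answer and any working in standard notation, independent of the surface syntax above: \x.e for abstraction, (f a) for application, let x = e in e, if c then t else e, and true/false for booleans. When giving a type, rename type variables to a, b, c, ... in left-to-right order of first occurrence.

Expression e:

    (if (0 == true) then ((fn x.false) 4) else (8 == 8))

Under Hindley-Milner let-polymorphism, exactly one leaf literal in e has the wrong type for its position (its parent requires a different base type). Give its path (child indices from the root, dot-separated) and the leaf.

Trace:
  unify Int ~ Int
  unify Bool ~ Int
  FAIL: mismatch Bool ~ Int

Answer: 0.1 : true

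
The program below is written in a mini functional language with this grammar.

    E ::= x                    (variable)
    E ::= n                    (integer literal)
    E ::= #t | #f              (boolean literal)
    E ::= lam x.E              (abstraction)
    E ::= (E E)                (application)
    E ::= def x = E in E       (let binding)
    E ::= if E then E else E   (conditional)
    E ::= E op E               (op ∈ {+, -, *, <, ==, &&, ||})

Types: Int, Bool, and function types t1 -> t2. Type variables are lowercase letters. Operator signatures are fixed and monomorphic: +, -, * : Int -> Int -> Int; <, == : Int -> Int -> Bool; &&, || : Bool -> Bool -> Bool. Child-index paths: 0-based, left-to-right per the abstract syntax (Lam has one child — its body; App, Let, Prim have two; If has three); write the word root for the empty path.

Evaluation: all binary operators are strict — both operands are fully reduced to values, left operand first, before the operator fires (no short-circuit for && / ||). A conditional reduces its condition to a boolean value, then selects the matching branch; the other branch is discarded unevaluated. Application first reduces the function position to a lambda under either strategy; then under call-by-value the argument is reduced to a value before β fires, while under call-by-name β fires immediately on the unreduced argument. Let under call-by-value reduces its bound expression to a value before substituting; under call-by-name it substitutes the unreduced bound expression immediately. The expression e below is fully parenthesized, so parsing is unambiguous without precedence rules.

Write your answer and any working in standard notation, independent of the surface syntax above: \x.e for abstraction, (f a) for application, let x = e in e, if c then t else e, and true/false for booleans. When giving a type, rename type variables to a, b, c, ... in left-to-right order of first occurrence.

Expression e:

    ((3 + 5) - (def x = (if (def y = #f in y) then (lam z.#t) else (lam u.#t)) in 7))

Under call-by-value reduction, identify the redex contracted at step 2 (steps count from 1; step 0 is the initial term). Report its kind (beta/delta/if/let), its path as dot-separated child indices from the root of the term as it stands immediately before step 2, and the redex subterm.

Trace:
step 0: ((3 + 5) - (let x = (if (let y = false in y) then (\z.true) else (\u.true)) in 7))
step 1: [delta@0] (8 - (let x = (if (let y = false in y) then (\z.true) else (\u.true)) in 7))
step 2: [let@1.0.0] (8 - (let x = (if false then (\z.true) else (\u.true)) in 7))

Answer: let at 1.0.0 : (let y = false in y)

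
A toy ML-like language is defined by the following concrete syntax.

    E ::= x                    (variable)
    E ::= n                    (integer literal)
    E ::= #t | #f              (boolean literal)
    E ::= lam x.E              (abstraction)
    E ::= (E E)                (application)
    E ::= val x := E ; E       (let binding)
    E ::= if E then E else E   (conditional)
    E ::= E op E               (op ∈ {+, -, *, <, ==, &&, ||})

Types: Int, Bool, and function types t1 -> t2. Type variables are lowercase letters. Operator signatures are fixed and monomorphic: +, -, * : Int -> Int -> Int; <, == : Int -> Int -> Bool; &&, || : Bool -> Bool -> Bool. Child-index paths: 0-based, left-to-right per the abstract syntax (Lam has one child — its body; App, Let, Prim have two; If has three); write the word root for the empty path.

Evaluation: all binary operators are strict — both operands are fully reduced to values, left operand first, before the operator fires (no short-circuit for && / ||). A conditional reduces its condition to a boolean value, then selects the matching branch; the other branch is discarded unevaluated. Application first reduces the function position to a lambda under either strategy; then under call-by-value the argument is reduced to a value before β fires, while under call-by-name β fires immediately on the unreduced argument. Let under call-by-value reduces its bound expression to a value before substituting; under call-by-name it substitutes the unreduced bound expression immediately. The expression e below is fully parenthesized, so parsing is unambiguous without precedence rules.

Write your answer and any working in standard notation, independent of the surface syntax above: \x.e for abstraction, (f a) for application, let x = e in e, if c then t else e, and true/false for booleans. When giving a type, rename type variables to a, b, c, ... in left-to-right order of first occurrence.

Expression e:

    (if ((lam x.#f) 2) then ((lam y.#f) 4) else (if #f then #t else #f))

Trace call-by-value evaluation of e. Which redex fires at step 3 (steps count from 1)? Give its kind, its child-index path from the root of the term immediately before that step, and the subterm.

Answer: if at root : (if false then true else false)

Working:
step 0: (if ((\x.false) 2) then ((\y.false) 4) else (if false then true else false))
step 1: [beta@0] (if false then ((\y.false) 4) else (if false then true else false))
step 2: [if@root] (if false then true else false)
step 3: [if@root] false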